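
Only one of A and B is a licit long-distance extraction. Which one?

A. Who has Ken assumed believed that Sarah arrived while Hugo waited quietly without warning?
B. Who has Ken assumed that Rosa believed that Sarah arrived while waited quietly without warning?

In B, the wh-phrase is extracted from inside an adjunct island (introduced by "while"), which blocks movement.
In A, the extraction path crosses only that-complement boundaries, which are transparent.
So A is grammatical.

A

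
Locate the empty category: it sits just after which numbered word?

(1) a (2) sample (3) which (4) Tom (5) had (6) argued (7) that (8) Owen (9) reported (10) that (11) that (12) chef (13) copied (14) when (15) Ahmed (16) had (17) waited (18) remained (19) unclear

The displaced element is "a sample" (word 2).
It is linked across 2 clause boundaries (that → that).
It functions as the direct object of "copied", so the gap sits immediately after word 13 ("copied").
Base order: Tom had argued that Owen reported that that chef copied a sample when Ahmed had waited.

13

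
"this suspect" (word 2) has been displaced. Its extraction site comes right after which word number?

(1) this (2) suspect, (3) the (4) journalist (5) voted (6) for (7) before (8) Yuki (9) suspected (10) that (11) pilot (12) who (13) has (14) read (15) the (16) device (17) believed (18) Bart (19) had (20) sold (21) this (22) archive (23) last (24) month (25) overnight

6

The displaced element is "this suspect" (word 2).
It functions as the object of the preposition "for" of "voted", so the gap sits immediately after word 6 ("for").
Base order: The journalist voted for this suspect before Yuki suspected that pilot who has read the device believed Bart had sold this archive last month overnight.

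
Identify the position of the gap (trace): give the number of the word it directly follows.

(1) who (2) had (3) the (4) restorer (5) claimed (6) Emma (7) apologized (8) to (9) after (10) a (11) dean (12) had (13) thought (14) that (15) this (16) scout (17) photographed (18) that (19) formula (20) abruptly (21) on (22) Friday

8

The displaced element is "who" (word 1).
It is linked across 1 clause boundary (Ø).
It functions as the object of the preposition "to" of "apologized", so the gap sits immediately after word 8 ("to").
Base order: The restorer had claimed Emma apologized to who after a dean had thought that this scout photographed that formula abruptly on Friday.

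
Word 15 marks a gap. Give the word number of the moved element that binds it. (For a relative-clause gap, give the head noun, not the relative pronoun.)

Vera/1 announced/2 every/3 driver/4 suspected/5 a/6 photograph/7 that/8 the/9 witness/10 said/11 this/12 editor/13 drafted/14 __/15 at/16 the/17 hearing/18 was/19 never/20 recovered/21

The gap at 15 is the object of "drafted", inside a relative clause.
The relative pronoun is "that" (word 8); it is bound by the head noun immediately before it.
Its filler is the head noun "photograph", at word 7.

7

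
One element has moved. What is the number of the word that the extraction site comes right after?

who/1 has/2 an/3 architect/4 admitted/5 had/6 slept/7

The displaced element is "who" (word 1).
It is linked across 1 clause boundary (Ø).
It functions as the subject of "slept", so the gap sits immediately after word 5 ("admitted").
Base order: An architect has admitted that who had slept.

5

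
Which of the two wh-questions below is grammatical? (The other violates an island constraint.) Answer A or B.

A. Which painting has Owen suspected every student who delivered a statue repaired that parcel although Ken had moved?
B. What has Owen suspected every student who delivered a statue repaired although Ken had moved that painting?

In A, the wh-phrase is extracted from inside an adjunct island (introduced by "although"), which blocks movement.
In B, the extraction path crosses only that-complement boundaries, which are transparent.
So B is grammatical.

B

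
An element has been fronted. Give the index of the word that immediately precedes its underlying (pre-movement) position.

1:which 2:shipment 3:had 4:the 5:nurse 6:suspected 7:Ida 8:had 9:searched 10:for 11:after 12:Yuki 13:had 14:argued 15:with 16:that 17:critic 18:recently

10

The displaced element is "which shipment" (word 2).
It is linked across 1 clause boundary (Ø).
It functions as the object of the preposition "for" of "searched", so the gap sits immediately after word 10 ("for").
Base order: The nurse had suspected Ida had searched for which shipment after Yuki had argued with that critic recently.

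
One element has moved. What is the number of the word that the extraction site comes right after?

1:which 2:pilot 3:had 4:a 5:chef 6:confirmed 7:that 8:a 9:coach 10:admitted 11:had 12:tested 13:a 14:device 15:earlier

The displaced element is "which pilot" (word 2).
It is linked across 2 clause boundaries (that → Ø).
It functions as the subject of "tested", so the gap sits immediately after word 10 ("admitted").
Base order: A chef had confirmed that a coach admitted that which pilot had tested a device earlier.

10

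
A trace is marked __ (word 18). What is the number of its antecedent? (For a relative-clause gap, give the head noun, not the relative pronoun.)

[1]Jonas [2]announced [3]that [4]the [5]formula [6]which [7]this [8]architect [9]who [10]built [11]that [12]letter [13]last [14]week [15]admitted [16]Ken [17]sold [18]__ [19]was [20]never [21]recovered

5

The gap at 18 is the object of "sold", inside a relative clause.
The relative pronoun is "which" (word 6); it is bound by the head noun immediately before it.
Its filler is the head noun "formula", at word 5.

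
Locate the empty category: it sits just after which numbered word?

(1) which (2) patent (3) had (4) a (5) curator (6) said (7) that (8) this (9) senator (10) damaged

The displaced element is "which patent" (word 2).
It is linked across 1 clause boundary (that).
It functions as the direct object of "damaged", so the gap sits immediately after word 10 ("damaged").
Base order: A curator had said that this senator damaged which patent.

10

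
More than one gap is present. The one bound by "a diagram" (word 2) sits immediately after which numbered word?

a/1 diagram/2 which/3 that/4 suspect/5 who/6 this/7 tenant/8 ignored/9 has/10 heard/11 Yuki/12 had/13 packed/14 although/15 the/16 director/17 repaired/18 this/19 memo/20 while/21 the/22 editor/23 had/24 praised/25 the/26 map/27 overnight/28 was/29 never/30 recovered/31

14

The displaced element is "a diagram" (word 2).
It is linked across 1 clause boundary (Ø).
It functions as the direct object of "packed", so the gap sits immediately after word 14 ("packed").
Base order: That suspect who this tenant ignored has heard Yuki had packed a diagram although the director repaired this memo while the editor had praised the map overnight.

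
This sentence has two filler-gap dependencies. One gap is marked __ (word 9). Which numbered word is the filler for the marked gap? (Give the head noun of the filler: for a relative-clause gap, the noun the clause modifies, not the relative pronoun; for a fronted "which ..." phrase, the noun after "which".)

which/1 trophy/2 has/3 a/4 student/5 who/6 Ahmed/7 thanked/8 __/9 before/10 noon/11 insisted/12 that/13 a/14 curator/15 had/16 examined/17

The marked gap is inside the relative clause, the direct object of "thanked".
Its filler is the head noun "student" (via "who"), at word 5.
(The other dependency links word 2 to a gap after word 17.)

5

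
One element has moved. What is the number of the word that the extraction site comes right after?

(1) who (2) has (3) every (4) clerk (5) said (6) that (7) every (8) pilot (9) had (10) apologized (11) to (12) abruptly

11

The displaced element is "who" (word 1).
It is linked across 1 clause boundary (that).
It functions as the object of the preposition "to" of "apologized", so the gap sits immediately after word 11 ("to").
Base order: Every clerk has said that every pilot had apologized to who abruptly.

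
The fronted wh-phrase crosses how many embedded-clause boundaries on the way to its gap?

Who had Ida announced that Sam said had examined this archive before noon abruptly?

"who" is extracted from the subject of "examined".
Boundaries crossed, outermost first: [that], [Ø] — 2 in total.

2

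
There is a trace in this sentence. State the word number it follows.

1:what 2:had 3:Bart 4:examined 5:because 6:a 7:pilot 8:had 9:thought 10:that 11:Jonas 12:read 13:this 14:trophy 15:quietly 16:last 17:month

4

The displaced element is "what" (word 1).
It functions as the direct object of "examined", so the gap sits immediately after word 4 ("examined").
Base order: Bart had examined what because a pilot had thought that Jonas read this trophy quietly last month.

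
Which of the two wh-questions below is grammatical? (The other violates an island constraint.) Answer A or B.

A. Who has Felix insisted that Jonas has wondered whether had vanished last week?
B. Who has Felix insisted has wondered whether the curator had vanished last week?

In A, the wh-phrase is extracted from inside a wh-island (introduced by "whether"), which blocks movement.
In B, the extraction path crosses only that-complement boundaries, which are transparent.
So B is grammatical.

B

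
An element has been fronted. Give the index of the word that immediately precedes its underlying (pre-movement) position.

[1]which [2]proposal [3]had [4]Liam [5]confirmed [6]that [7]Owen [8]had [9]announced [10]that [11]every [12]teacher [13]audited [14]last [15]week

13

The displaced element is "which proposal" (word 2).
It is linked across 2 clause boundaries (that → that).
It functions as the direct object of "audited", so the gap sits immediately after word 13 ("audited").
Base order: Liam had confirmed that Owen had announced that every teacher audited which proposal last week.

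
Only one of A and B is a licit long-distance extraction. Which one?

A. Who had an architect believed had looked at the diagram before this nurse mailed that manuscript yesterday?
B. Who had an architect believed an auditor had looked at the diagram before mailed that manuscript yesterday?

In B, the wh-phrase is extracted from inside an adjunct island (introduced by "before"), which blocks movement.
In A, the extraction path crosses only that-complement boundaries, which are transparent.
So A is grammatical.

A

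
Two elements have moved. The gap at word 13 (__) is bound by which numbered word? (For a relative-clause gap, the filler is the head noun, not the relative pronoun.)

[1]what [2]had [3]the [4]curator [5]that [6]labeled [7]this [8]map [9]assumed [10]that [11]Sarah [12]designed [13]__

The marked gap is the direct object of "designed".
Its filler is the fronted wh-phrase "what", at word 1.
(The other dependency links word 4 to a gap after word 5.)

1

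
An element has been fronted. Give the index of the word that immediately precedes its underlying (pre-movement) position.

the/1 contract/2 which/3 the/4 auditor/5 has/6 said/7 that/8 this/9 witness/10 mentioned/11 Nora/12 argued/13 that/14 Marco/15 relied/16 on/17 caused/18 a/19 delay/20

The displaced element is "the contract" (word 2).
It is linked across 3 clause boundaries (that → Ø → that).
It functions as the object of the preposition "on" of "relied", so the gap sits immediately after word 17 ("on").
Base order: The auditor has said that this witness mentioned Nora argued that Marco relied on the contract.

17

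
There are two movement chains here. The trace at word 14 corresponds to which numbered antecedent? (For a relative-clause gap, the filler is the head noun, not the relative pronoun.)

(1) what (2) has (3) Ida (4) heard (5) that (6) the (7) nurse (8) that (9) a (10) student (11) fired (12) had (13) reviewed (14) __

1

The marked gap is the direct object of "reviewed".
Its filler is the fronted wh-phrase "what", at word 1.
(The other dependency links word 7 to a gap after word 11.)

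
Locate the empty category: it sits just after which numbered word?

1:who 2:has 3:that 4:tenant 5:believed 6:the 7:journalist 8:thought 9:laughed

The displaced element is "who" (word 1).
It is linked across 2 clause boundaries (Ø → Ø).
It functions as the subject of "laughed", so the gap sits immediately after word 8 ("thought").
Base order: That tenant has believed the journalist thought that who laughed.

8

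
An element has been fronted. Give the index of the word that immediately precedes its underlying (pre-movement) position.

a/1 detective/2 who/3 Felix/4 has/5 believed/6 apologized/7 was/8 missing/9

6

The displaced element is "a detective" (word 2).
It is linked across 1 clause boundary (Ø).
It functions as the subject of "apologized", so the gap sits immediately after word 6 ("believed").
Base order: Felix has believed that a detective apologized.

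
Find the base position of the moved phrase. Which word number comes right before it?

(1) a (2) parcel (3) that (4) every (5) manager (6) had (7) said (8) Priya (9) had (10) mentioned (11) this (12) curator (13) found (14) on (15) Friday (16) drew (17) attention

The displaced element is "a parcel" (word 2).
It is linked across 2 clause boundaries (Ø → Ø).
It functions as the direct object of "found", so the gap sits immediately after word 13 ("found").
Base order: Every manager had said Priya had mentioned this curator found a parcel on Friday.

13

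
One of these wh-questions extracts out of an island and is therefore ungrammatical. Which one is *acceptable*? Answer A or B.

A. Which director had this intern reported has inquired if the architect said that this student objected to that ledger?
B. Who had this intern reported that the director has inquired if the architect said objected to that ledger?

In B, the wh-phrase is extracted from inside a wh-island (introduced by "if"), which blocks movement.
In A, the extraction path crosses only that-complement boundaries, which are transparent.
So A is grammatical.

A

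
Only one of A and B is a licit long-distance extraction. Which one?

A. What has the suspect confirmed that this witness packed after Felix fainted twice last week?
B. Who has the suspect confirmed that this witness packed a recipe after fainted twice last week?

A

In B, the wh-phrase is extracted from inside an adjunct island (introduced by "after"), which blocks movement.
In A, the extraction path crosses only that-complement boundaries, which are transparent.
So A is grammatical.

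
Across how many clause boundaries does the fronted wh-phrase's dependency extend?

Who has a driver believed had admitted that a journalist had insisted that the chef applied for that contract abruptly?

1

"who" is extracted from the subject of "admitted".
Boundaries crossed, outermost first: [Ø] — 1 in total.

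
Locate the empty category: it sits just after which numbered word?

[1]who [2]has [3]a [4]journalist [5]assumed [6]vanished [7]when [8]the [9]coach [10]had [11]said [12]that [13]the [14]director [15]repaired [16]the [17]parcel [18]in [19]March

The displaced element is "who" (word 1).
It is linked across 1 clause boundary (Ø).
It functions as the subject of "vanished", so the gap sits immediately after word 5 ("assumed").
Base order: A journalist has assumed who vanished when the coach had said that the director repaired the parcel in March.

5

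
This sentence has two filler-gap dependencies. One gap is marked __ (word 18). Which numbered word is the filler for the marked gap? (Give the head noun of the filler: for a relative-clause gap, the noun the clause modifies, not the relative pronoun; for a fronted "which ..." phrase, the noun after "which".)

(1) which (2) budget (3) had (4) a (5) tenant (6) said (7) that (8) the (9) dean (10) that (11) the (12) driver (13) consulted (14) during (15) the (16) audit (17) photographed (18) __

The marked gap is the direct object of "photographed".
Its filler is the fronted wh-phrase "which budget", at word 2.
(The other dependency links word 9 to a gap after word 13.)

2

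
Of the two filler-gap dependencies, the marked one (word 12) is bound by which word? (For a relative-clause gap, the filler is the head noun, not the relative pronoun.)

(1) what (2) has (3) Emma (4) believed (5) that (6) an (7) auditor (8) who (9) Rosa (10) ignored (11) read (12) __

The marked gap is the direct object of "read".
Its filler is the fronted wh-phrase "what", at word 1.
(The other dependency links word 7 to a gap after word 10.)

1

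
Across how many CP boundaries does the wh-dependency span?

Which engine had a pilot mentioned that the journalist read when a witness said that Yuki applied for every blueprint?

1

"which engine" is extracted from the object of "read".
Boundaries crossed, outermost first: [that] — 1 in total.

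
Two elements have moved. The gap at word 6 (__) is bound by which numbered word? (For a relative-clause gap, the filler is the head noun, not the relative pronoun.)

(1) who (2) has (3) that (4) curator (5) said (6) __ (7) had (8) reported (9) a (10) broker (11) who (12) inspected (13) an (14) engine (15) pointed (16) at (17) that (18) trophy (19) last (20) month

The marked gap is the subject of "reported".
Its filler is the fronted wh-phrase "who", at word 1.
(The other dependency links word 10 to a gap after word 11.)

1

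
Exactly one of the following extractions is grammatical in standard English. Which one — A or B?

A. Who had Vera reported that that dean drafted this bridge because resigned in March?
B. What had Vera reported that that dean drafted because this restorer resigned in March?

B

In A, the wh-phrase is extracted from inside an adjunct island (introduced by "because"), which blocks movement.
In B, the extraction path crosses only that-complement boundaries, which are transparent.
So B is grammatical.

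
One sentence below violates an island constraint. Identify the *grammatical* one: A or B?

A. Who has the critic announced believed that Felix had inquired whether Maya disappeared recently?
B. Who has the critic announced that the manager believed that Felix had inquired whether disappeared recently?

A

In B, the wh-phrase is extracted from inside a wh-island (introduced by "whether"), which blocks movement.
In A, the extraction path crosses only that-complement boundaries, which are transparent.
So A is grammatical.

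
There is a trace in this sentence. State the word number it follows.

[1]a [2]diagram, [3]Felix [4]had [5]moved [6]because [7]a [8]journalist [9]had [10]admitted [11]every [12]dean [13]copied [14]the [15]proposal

5

The displaced element is "a diagram" (word 2).
It functions as the direct object of "moved", so the gap sits immediately after word 5 ("moved").
Base order: Felix had moved a diagram because a journalist had admitted every dean copied the proposal.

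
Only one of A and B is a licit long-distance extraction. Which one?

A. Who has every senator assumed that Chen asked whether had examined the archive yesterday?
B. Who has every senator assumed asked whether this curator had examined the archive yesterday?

B

In A, the wh-phrase is extracted from inside a wh-island (introduced by "whether"), which blocks movement.
In B, the extraction path crosses only that-complement boundaries, which are transparent.
So B is grammatical.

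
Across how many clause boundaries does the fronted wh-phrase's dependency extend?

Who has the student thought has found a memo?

1

"who" is extracted from the subject of "found".
Boundaries crossed, outermost first: [Ø] — 1 in total.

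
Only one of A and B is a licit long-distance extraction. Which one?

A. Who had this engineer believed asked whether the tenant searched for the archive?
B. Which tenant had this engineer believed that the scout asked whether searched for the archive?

A

In B, the wh-phrase is extracted from inside a wh-island (introduced by "whether"), which blocks movement.
In A, the extraction path crosses only that-complement boundaries, which are transparent.
So A is grammatical.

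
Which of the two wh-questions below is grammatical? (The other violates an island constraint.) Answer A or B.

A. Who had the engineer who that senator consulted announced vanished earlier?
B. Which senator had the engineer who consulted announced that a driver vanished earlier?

A

In B, the wh-phrase is extracted from inside a complex-NP island (relative clause) (introduced by "who"), which blocks movement.
In A, the extraction path crosses only that-complement boundaries, which are transparent.
So A is grammatical.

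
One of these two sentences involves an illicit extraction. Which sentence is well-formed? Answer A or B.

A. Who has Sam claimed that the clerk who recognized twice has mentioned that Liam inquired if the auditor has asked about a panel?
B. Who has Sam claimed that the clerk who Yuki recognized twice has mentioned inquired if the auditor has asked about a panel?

B

In A, the wh-phrase is extracted from inside a complex-NP island (relative clause) (introduced by "who"), which blocks movement.
In B, the extraction path crosses only that-complement boundaries, which are transparent.
So B is grammatical.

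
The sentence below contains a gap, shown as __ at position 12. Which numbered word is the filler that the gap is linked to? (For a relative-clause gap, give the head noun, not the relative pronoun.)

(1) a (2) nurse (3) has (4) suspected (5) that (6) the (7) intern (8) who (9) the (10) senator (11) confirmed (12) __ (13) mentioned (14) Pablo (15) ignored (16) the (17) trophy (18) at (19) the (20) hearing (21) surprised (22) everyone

The gap at 12 is the subject of "mentioned", inside a relative clause.
The relative pronoun is "who" (word 8); it is bound by the head noun immediately before it.
Its filler is the head noun "intern", at word 7.

7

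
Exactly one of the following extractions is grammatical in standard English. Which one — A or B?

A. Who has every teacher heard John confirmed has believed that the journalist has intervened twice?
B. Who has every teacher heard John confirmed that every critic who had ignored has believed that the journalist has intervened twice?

In B, the wh-phrase is extracted from inside a complex-NP island (relative clause) (introduced by "who"), which blocks movement.
In A, the extraction path crosses only that-complement boundaries, which are transparent.
So A is grammatical.

A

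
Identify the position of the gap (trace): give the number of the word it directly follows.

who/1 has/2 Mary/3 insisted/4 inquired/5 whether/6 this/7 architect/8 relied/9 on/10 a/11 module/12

4

The displaced element is "who" (word 1).
It is linked across 1 clause boundary (Ø).
It functions as the subject of "inquired", so the gap sits immediately after word 4 ("insisted").
Base order: Mary has insisted that who inquired whether this architect relied on a module.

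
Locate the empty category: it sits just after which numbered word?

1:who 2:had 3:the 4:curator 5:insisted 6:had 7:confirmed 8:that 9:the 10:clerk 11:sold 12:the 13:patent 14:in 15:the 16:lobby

5

The displaced element is "who" (word 1).
It is linked across 1 clause boundary (Ø).
It functions as the subject of "confirmed", so the gap sits immediately after word 5 ("insisted").
Base order: The curator had insisted that who had confirmed that the clerk sold the patent in the lobby.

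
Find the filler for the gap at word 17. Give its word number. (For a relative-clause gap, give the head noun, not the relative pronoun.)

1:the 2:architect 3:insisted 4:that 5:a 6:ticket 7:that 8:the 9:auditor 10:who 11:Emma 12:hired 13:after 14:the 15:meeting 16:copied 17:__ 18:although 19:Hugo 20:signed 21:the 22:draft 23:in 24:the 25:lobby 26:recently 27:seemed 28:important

6

The gap at 17 is the object of "copied", inside a relative clause.
The relative pronoun is "that" (word 7); it is bound by the head noun immediately before it.
Its filler is the head noun "ticket", at word 6.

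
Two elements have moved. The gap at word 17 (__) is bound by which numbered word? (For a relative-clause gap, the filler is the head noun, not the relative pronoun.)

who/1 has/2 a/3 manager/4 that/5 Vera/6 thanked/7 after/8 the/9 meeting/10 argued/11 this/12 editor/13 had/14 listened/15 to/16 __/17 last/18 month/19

The marked gap is the object of the preposition "to" of "listened".
Its filler is the fronted wh-phrase "who", at word 1.
(The other dependency links word 4 to a gap after word 7.)

1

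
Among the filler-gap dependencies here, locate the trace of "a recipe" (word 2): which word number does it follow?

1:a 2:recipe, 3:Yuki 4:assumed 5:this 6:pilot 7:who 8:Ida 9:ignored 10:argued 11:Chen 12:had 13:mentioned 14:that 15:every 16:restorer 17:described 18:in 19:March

17

The displaced element is "a recipe" (word 2).
It is linked across 3 clause boundaries (Ø → Ø → that).
It functions as the direct object of "described", so the gap sits immediately after word 17 ("described").
Base order: Yuki assumed this pilot who Ida ignored argued Chen had mentioned that every restorer described a recipe in March.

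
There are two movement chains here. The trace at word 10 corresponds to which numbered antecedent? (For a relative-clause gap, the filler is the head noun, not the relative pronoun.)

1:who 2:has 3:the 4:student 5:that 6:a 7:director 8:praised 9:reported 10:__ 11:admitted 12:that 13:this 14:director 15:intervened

The marked gap is the subject of "admitted".
Its filler is the fronted wh-phrase "who", at word 1.
(The other dependency links word 4 to a gap after word 8.)

1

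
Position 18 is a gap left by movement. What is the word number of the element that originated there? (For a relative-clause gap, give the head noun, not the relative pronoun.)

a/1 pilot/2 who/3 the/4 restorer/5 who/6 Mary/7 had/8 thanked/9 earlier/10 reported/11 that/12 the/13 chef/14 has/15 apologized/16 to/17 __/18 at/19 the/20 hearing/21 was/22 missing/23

The gap at 18 is the prepositional object of "apologized", inside a relative clause.
The relative pronoun is "who" (word 3); it is bound by the head noun immediately before it.
Its filler is the head noun "pilot", at word 2.

2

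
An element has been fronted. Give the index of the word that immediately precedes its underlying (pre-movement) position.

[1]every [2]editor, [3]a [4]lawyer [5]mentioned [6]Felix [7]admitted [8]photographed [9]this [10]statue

The displaced element is "every editor" (word 2).
It is linked across 2 clause boundaries (Ø → Ø).
It functions as the subject of "photographed", so the gap sits immediately after word 7 ("admitted").
Base order: A lawyer mentioned Felix admitted that every editor photographed this statue.

7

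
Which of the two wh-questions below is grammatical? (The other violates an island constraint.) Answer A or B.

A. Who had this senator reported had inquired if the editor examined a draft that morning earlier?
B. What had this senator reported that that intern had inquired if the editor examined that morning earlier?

A

In B, the wh-phrase is extracted from inside a wh-island (introduced by "if"), which blocks movement.
In A, the extraction path crosses only that-complement boundaries, which are transparent.
So A is grammatical.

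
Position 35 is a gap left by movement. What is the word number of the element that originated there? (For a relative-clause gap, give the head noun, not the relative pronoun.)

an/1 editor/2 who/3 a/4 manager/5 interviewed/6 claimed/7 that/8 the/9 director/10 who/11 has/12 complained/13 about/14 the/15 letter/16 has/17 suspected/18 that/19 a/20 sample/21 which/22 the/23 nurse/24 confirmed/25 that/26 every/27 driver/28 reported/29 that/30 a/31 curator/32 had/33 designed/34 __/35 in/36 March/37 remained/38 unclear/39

The gap at 35 is the object of "designed", inside a relative clause.
The relative pronoun is "which" (word 22); it is bound by the head noun immediately before it.
Its filler is the head noun "sample", at word 21.

21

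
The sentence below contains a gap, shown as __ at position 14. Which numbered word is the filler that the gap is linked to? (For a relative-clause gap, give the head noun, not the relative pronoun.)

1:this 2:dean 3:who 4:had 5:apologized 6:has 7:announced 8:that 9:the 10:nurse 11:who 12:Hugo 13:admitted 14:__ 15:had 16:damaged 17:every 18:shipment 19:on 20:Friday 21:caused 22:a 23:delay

The gap at 14 is the subject of "damaged", inside a relative clause.
The relative pronoun is "who" (word 11); it is bound by the head noun immediately before it.
Its filler is the head noun "nurse", at word 10.

10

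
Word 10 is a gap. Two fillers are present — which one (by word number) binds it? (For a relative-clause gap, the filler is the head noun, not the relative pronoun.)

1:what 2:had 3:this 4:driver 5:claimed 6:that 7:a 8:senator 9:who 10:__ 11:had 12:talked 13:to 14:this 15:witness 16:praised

The marked gap is inside the relative clause, the subject of "talked".
Its filler is the head noun "senator" (via "who"), at word 8.
(The other dependency links word 1 to a gap after word 16.)

8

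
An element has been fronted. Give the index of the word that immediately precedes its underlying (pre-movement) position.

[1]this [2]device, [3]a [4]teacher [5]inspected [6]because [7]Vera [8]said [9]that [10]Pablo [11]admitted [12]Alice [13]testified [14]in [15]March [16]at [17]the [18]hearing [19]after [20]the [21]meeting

5

The displaced element is "this device" (word 2).
It functions as the direct object of "inspected", so the gap sits immediately after word 5 ("inspected").
Base order: A teacher inspected this device because Vera said that Pablo admitted Alice testified in March at the hearing after the meeting.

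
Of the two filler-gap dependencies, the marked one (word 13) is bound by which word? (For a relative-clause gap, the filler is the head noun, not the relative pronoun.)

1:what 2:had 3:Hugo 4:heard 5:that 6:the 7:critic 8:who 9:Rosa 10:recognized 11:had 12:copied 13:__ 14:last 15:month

The marked gap is the direct object of "copied".
Its filler is the fronted wh-phrase "what", at word 1.
(The other dependency links word 7 to a gap after word 10.)

1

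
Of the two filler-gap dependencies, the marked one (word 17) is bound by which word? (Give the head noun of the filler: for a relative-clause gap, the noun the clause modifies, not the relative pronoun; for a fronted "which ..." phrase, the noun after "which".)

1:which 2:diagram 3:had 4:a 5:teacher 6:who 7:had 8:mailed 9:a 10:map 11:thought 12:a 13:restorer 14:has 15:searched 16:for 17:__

2

The marked gap is the object of the preposition "for" of "searched".
Its filler is the fronted wh-phrase "which diagram", at word 2.
(The other dependency links word 5 to a gap after word 6.)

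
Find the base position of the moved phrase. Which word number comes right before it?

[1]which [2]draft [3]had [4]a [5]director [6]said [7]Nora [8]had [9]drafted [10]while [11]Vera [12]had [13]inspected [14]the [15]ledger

9

The displaced element is "which draft" (word 2).
It is linked across 1 clause boundary (Ø).
It functions as the direct object of "drafted", so the gap sits immediately after word 9 ("drafted").
Base order: A director had said Nora had drafted which draft while Vera had inspected the ledger.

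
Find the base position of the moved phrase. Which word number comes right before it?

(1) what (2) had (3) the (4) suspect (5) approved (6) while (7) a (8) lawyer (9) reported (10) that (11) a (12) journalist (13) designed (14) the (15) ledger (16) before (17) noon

The displaced element is "what" (word 1).
It functions as the direct object of "approved", so the gap sits immediately after word 5 ("approved").
Base order: The suspect had approved what while a lawyer reported that a journalist designed the ledger before noon.

5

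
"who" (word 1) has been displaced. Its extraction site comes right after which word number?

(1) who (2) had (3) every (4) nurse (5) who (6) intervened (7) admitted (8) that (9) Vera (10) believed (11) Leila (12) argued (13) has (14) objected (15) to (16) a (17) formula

The displaced element is "who" (word 1).
It is linked across 3 clause boundaries (that → Ø → Ø).
It functions as the subject of "objected", so the gap sits immediately after word 12 ("argued").
Base order: Every nurse who intervened had admitted that Vera believed Leila argued that who has objected to a formula.

12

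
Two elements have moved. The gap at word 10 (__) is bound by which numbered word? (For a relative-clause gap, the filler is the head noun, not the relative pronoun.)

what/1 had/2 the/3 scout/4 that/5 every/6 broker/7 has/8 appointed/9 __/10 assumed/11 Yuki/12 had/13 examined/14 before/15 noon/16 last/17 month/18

The marked gap is inside the relative clause, the direct object of "appointed".
Its filler is the head noun "scout" (via "that"), at word 4.
(The other dependency links word 1 to a gap after word 14.)

4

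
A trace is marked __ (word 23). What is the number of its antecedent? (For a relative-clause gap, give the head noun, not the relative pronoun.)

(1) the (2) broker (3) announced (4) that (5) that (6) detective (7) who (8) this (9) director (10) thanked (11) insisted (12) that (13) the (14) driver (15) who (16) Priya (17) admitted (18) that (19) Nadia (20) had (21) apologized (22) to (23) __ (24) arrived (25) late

14

The gap at 23 is the prepositional object of "apologized", inside a relative clause.
The relative pronoun is "who" (word 15); it is bound by the head noun immediately before it.
Its filler is the head noun "driver", at word 14.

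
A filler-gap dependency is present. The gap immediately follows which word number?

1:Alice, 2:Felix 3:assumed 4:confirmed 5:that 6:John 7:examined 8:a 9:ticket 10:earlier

The displaced element is "Alice" (word 1).
It is linked across 1 clause boundary (Ø).
It functions as the subject of "confirmed", so the gap sits immediately after word 3 ("assumed").
Base order: Felix assumed that Alice confirmed that John examined a ticket earlier.

3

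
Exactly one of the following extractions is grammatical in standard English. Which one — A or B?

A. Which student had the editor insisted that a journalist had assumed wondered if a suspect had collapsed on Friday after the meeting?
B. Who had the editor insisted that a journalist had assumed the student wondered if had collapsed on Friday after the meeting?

In B, the wh-phrase is extracted from inside a wh-island (introduced by "if"), which blocks movement.
In A, the extraction path crosses only that-complement boundaries, which are transparent.
So A is grammatical.

A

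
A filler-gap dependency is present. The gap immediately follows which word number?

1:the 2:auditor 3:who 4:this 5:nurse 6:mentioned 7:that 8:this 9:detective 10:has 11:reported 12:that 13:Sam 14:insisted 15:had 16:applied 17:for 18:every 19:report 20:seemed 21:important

14

The displaced element is "the auditor" (word 2).
It is linked across 3 clause boundaries (that → that → Ø).
It functions as the subject of "applied", so the gap sits immediately after word 14 ("insisted").
Base order: This nurse mentioned that this detective has reported that Sam insisted that the auditor had applied for every report.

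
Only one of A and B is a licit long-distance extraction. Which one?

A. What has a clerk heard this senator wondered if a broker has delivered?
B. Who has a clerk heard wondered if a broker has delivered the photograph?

In A, the wh-phrase is extracted from inside a wh-island (introduced by "if"), which blocks movement.
In B, the extraction path crosses only that-complement boundaries, which are transparent.
So B is grammatical.

B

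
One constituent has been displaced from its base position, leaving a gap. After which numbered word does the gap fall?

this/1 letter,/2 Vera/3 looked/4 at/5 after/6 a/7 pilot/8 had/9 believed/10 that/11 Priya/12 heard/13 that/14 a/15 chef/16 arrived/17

5

The displaced element is "this letter" (word 2).
It functions as the object of the preposition "at" of "looked", so the gap sits immediately after word 5 ("at").
Base order: Vera looked at this letter after a pilot had believed that Priya heard that a chef arrived.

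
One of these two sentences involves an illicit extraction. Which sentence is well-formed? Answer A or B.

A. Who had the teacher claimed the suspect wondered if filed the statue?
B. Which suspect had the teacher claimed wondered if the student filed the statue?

In A, the wh-phrase is extracted from inside a wh-island (introduced by "if"), which blocks movement.
In B, the extraction path crosses only that-complement boundaries, which are transparent.
So B is grammatical.

B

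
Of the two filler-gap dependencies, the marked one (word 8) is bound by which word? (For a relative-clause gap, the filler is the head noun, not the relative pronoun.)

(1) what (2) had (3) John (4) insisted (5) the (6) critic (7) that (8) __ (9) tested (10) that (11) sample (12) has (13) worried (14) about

The marked gap is inside the relative clause, the subject of "tested".
Its filler is the head noun "critic" (via "that"), at word 6.
(The other dependency links word 1 to a gap after word 14.)

6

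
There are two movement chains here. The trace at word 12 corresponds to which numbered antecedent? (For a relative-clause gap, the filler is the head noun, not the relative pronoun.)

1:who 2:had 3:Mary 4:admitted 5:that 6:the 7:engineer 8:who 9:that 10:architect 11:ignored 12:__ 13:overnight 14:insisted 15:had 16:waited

7

The marked gap is inside the relative clause, the direct object of "ignored".
Its filler is the head noun "engineer" (via "who"), at word 7.
(The other dependency links word 1 to a gap after word 14.)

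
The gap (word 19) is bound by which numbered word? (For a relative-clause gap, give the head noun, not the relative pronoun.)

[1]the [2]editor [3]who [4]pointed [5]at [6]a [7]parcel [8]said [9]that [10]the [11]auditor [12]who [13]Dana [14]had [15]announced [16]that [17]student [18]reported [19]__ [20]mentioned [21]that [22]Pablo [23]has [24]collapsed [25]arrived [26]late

11

The gap at 19 is the subject of "mentioned", inside a relative clause.
The relative pronoun is "who" (word 12); it is bound by the head noun immediately before it.
Its filler is the head noun "auditor", at word 11.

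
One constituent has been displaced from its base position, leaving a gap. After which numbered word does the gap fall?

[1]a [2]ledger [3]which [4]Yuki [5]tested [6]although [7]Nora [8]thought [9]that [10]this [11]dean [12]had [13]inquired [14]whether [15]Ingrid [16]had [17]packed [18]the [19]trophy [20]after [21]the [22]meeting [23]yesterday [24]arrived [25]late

The displaced element is "a ledger" (word 2).
It functions as the direct object of "tested", so the gap sits immediately after word 5 ("tested").
Base order: Yuki tested a ledger although Nora thought that this dean had inquired whether Ingrid had packed the trophy after the meeting yesterday.

5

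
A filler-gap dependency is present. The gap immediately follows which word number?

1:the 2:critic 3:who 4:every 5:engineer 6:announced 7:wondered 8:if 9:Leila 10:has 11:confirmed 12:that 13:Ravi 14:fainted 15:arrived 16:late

The displaced element is "the critic" (word 2).
It is linked across 1 clause boundary (Ø).
It functions as the subject of "wondered", so the gap sits immediately after word 6 ("announced").
Base order: Every engineer announced that the critic wondered if Leila has confirmed that Ravi fainted.

6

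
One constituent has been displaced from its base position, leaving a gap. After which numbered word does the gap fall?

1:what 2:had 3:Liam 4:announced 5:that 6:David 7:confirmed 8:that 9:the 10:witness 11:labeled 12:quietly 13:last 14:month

11

The displaced element is "what" (word 1).
It is linked across 2 clause boundaries (that → that).
It functions as the direct object of "labeled", so the gap sits immediately after word 11 ("labeled").
Base order: Liam had announced that David confirmed that the witness labeled what quietly last month.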